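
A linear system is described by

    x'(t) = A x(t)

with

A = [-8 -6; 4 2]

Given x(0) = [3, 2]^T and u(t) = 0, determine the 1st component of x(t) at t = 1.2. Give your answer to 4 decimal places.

det(sI - A) = s^2 - (tr A)s + det A, with tr A = (-8) + 2 = -6 and det A = (-8)·2 - (-6)·4 = -16 - (-24) = 8.
So p(s) = det(sI - A) = s^2 + 6s + 8.
Factor s^2 + 6s + 8: two numbers with sum -6 and product 8 are -2 and -4, so s^2 + 6s + 8 = (s + 2)(s + 4).
Hence p(s) = (s + 2) (s + 4), with roots -4, -2.
The eigenvalues -4, -2 are distinct and real, so A is diagonalisable and x(t) = e^{At} x(0) = V diag(e^{λ_i t}) V^{-1} x(0), where the columns of V are the eigenvectors.
λ = -4: A - (-4)I = [[-4, -6], [4, 6]]. Row 1 gives (-4)·v1 + (-6)·v2 = 0, so take v_1 = [-3, 2]^T.
λ = -2: A - (-2)I = [[-6, -6], [4, 4]]. Row 1 gives (-6)·v1 + (-6)·v2 = 0, so take v_2 = [1, -1]^T.
V = [v_1 v_2] = [[-3, 1], [2, -1]] has det V = 1, so V^{-1} = adj(V)/det V = [[-1, -1], [-2, -3]].
Modal coordinates z(0) = V^{-1} x(0): (-1)·3 + (-1)·2 = -5; (-2)·3 + (-3)·2 = -12; so z(0) = [-5, -12]^T.
x_1(t) = Σ_i (v_i)_1 · z_i(0) · e^{λ_i t} (row 1 of V times the modal terms).
x_1(1.2) = (-3)·(-5)·e^{-4·1.2} + 1·(-12)·e^{-2·1.2} = 15·0.008230 + (-12)·0.090718 = -0.9652.

-0.9652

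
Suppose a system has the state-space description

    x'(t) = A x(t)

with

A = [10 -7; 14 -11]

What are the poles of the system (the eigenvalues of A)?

-4, 3

det(sI - A) = s^2 - (tr A)s + det A, with tr A = 10 + (-11) = -1 and det A = 10·(-11) - (-7)·14 = -110 - (-98) = -12.
So p(s) = det(sI - A) = s^2 + s - 12.
Factor s^2 + s - 12: two numbers with sum -1 and product -12 are 3 and -4, so s^2 + s - 12 = (s - 3)(s + 4).
Hence p(s) = (s - 3) (s + 4), with roots -4, 3.
At least one eigenvalue has non-negative real part, so the system is not asymptotically stable.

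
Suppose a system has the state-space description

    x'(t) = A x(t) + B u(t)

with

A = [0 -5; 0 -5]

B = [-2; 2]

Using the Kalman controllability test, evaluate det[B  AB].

40

AB = [[-10], [-10]]
Controllability matrix C = [B  AB] = [[-2, -10], [2, -10]]
det(C) = (-2)·(-10) - (-10)·2 = 20 - (-20) = 40
Since det(C) ≠ 0, rank(C) = 2 and the system is completely controllable.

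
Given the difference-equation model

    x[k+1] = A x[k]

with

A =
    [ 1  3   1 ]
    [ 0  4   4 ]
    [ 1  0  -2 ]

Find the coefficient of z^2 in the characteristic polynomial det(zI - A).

-3

Expand det(zI - A) for the 3×3 matrix.
p(z) = z^3 - 3z^2 - 7z.
(Check: constant term = det(-A) = (-1)^3 det A = 0; coefficient of z^2 = -tr A = -3.)
The coefficient of z^2 is -3.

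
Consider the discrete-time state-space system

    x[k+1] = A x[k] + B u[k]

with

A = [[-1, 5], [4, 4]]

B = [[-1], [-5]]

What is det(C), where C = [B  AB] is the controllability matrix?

AB = [[-24], [-24]]
Controllability matrix C = [B  AB] = [[-1, -24], [-5, -24]]
det(C) = (-1)·(-24) - (-24)·(-5) = 24 - 120 = -96
Since det(C) ≠ 0, rank(C) = 2 and the system is completely controllable.

-96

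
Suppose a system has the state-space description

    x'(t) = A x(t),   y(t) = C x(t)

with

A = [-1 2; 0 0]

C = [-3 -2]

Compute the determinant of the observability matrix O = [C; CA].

CA = [[3, -6]]
Observability matrix O = [C; CA] = [[-3, -2], [3, -6]]
det(O) = (-3)·(-6) - (-2)·3 = 18 - (-6) = 24
Since det(O) ≠ 0, rank(O) = 2 and the system is completely observable.

24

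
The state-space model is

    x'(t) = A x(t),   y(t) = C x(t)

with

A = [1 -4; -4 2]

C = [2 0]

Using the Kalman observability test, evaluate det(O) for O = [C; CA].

CA = [[2, -8]]
Observability matrix O = [C; CA] = [[2, 0], [2, -8]]
det(O) = 2·(-8) - 0·2 = -16 - 0 = -16
Since det(O) ≠ 0, rank(O) = 2 and the system is completely observable.

-16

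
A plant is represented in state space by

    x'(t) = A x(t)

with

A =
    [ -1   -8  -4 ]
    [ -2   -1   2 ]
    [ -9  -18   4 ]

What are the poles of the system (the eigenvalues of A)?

det(sI - A) = s^3 - (tr A)s^2 + (M11 + M22 + M33)s - det A, where Mii is the 2×2 principal minor of A obtained by deleting row i and column i.
tr A = (-1) + (-1) + 4 = 2; M11 = (-1)·4 - 2·(-18) = -4 - (-36) = 32; M22 = (-1)·4 - (-4)·(-9) = -4 - 36 = -40; M33 = (-1)·(-1) - (-8)·(-2) = 1 - 16 = -15; sum of minors = -23.
det A = (-1)·((-1)·4 - 2·(-18)) - (-8)·((-2)·4 - 2·(-9)) + (-4)·((-2)·(-18) - (-1)·(-9)) = (-1)·32 - (-8)·10 + (-4)·27 = -60.
So p(s) = det(sI - A) = s^3 - 2s^2 - 23s + 60.
Rational-root test: any integer root divides 60. Testing small divisors, s = 3 works: p(3) = 27 + (-18) + (-69) + 60 = 0, so (s - 3) is a factor.
Dividing, p(s) = (s - 3)(s^2 + s - 20).
Factor s^2 + s - 20: two numbers with sum -1 and product -20 are 4 and -5, so s^2 + s - 20 = (s - 4)(s + 5).
Hence p(s) = (s - 4) (s - 3) (s + 5), with roots -5, 3, 4.
At least one eigenvalue has non-negative real part, so the system is not asymptotically stable.

-5, 3, 4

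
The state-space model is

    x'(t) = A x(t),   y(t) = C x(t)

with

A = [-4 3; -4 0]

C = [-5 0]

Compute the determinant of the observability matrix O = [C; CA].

CA = [[20, -15]]
Observability matrix O = [C; CA] = [[-5, 0], [20, -15]]
det(O) = (-5)·(-15) - 0·20 = 75 - 0 = 75
Since det(O) ≠ 0, rank(O) = 2 and the system is completely observable.

75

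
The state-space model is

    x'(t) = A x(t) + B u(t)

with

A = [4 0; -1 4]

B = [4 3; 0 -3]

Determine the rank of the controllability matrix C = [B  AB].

AB = [[16, 12], [-4, -15]]
Controllability matrix C = [B  AB] = [[4, 3, 16, 12], [0, -3, -4, -15]]
Take the 2×2 submatrix of C formed by columns 1, 2: [[4, 3], [0, -3]]. Its determinant is 4·(-3) - 3·0 = -12 - 0 = -12 ≠ 0.
So rank(C) ≥ 2; since C has 2 rows, rank(C) = 2.
rank(C) = 2 = n, so the pair (A, B) is completely controllable.

2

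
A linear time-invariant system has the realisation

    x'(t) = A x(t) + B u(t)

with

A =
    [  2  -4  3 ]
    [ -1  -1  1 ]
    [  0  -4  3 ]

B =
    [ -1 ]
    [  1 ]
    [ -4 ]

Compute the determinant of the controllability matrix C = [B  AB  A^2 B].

1808

AB = [[-18], [-4], [-16]]
A^2B = [[-68], [6], [-32]]
Controllability matrix C = [B  AB  A^2B] = [[-1, -18, -68], [1, -4, 6], [-4, -16, -32]]
Expanding along the first row, det(C) = (-1)·((-4)·(-32) - 6·(-16)) - (-18)·(1·(-32) - 6·(-4)) + (-68)·(1·(-16) - (-4)·(-4)) = (-1)·224 - (-18)·(-8) + (-68)·(-32) = 1808
Since det(C) ≠ 0, rank(C) = 3 and the system is completely controllable.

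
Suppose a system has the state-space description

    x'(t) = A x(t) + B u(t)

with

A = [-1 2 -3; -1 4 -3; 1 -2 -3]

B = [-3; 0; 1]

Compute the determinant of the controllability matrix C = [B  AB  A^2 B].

-324

AB = [[0], [0], [-6]]
A^2B = [[18], [18], [18]]
Controllability matrix C = [B  AB  A^2B] = [[-3, 0, 18], [0, 0, 18], [1, -6, 18]]
Expanding along the first row, det(C) = (-3)·(0·18 - 18·(-6)) - 0·(0·18 - 18·1) + 18·(0·(-6) - 0·1) = (-3)·108 - 0·(-18) + 18·0 = -324
Since det(C) ≠ 0, rank(C) = 3 and the system is completely controllable.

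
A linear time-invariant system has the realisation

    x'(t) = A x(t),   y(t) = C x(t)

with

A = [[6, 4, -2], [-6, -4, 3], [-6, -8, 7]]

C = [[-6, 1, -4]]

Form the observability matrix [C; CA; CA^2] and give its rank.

CA = [[-18, 4, -13]]
CA^2 = [[-54, 16, -43]]
Observability matrix O = [C; CA; CA^2] = [[-6, 1, -4], [-18, 4, -13], [-54, 16, -43]]
The columns c1, c2, c3 of O are linearly dependent: -c1 + 2·c2 + 2·c3 = 0 (check each entry), so rank(O) ≤ 2.
The 2×2 minor from rows 1, 2, columns 1, 2 is (-6)·4 - 1·(-18) = -24 - (-18) = -6 ≠ 0, so rank(O) = 2.
rank(O) = 2 < n = 3, so the pair (A, C) is not completely observable.

2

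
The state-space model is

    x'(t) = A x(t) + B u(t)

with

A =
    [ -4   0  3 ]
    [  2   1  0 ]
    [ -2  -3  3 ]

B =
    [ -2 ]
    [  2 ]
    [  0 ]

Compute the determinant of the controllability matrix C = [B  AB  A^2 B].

AB = [[8], [-2], [-2]]
A^2B = [[-38], [14], [-16]]
Controllability matrix C = [B  AB  A^2B] = [[-2, 8, -38], [2, -2, 14], [0, -2, -16]]
Expanding along the first row, det(C) = (-2)·((-2)·(-16) - 14·(-2)) - 8·(2·(-16) - 14·0) + (-38)·(2·(-2) - (-2)·0) = (-2)·60 - 8·(-32) + (-38)·(-4) = 288
Since det(C) ≠ 0, rank(C) = 3 and the system is completely controllable.

288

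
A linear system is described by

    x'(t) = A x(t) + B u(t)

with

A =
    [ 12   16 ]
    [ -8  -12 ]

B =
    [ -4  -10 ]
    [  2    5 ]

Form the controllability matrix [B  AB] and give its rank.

1

AB = [[-16, -40], [8, 20]]
Controllability matrix C = [B  AB] = [[-4, -10, -16, -40], [2, 5, 8, 20]]
Every column of C is a scalar multiple of column 1 = [-4, 2] (multipliers 1, 5/2, 4, 10), so the columns span a one-dimensional space.
C ≠ 0, hence rank(C) = 1.
rank(C) = 1 < n = 2, so the pair (A, B) is not completely controllable.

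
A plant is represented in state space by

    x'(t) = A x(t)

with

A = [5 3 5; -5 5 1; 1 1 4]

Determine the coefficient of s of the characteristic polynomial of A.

Expand det(sI - A) for the 3×3 matrix.
p(s) = s^3 - 14s^2 + 74s - 108.
(Check: constant term = det(-A) = (-1)^3 det A = -108; coefficient of s^2 = -tr A = -14.)
The coefficient of s is 74.

74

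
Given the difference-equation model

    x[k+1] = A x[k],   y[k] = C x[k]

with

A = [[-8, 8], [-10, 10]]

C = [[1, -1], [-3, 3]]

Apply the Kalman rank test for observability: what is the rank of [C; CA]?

CA = [[2, -2], [-6, 6]]
Observability matrix O = [C; CA] = [[1, -1], [-3, 3], [2, -2], [-6, 6]]
Every row of O is a scalar multiple of row 1 = [1, -1] (multipliers 1, -3, 2, -6), so the rows span a one-dimensional space.
O ≠ 0, hence rank(O) = 1.
rank(O) = 1 < n = 2, so the pair (A, C) is not completely observable.

1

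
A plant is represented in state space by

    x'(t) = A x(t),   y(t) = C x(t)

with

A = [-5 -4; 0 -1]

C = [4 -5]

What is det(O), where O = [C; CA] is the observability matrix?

-144

CA = [[-20, -11]]
Observability matrix O = [C; CA] = [[4, -5], [-20, -11]]
det(O) = 4·(-11) - (-5)·(-20) = -44 - 100 = -144
Since det(O) ≠ 0, rank(O) = 2 and the system is completely observable.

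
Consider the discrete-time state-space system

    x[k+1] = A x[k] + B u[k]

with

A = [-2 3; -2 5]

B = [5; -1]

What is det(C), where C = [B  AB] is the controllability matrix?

AB = [[-13], [-15]]
Controllability matrix C = [B  AB] = [[5, -13], [-1, -15]]
det(C) = 5·(-15) - (-13)·(-1) = -75 - 13 = -88
Since det(C) ≠ 0, rank(C) = 2 and the system is completely controllable.

-88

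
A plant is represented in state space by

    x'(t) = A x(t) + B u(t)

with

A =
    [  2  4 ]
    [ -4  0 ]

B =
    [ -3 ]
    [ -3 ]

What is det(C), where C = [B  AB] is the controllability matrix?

-90

AB = [[-18], [12]]
Controllability matrix C = [B  AB] = [[-3, -18], [-3, 12]]
det(C) = (-3)·12 - (-18)·(-3) = -36 - 54 = -90
Since det(C) ≠ 0, rank(C) = 2 and the system is completely controllable.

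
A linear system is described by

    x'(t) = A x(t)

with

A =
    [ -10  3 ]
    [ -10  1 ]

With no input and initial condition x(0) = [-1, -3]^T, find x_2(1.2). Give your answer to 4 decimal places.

-0.0534

det(sI - A) = s^2 - (tr A)s + det A, with tr A = (-10) + 1 = -9 and det A = (-10)·1 - 3·(-10) = -10 - (-30) = 20.
So p(s) = det(sI - A) = s^2 + 9s + 20.
Factor s^2 + 9s + 20: two numbers with sum -9 and product 20 are -4 and -5, so s^2 + 9s + 20 = (s + 4)(s + 5).
Hence p(s) = (s + 4) (s + 5), with roots -5, -4.
The eigenvalues -5, -4 are distinct and real, so A is diagonalisable and x(t) = e^{At} x(0) = V diag(e^{λ_i t}) V^{-1} x(0), where the columns of V are the eigenvectors.
λ = -5: A - (-5)I = [[-5, 3], [-10, 6]]. Row 1 gives (-5)·v1 + 3·v2 = 0, so take v_1 = [-3, -5]^T.
λ = -4: A - (-4)I = [[-6, 3], [-10, 5]]. Row 1 gives (-6)·v1 + 3·v2 = 0, so take v_2 = [1, 2]^T.
V = [v_1 v_2] = [[-3, 1], [-5, 2]] has det V = -1, so V^{-1} = adj(V)/det V = [[-2, 1], [-5, 3]].
Modal coordinates z(0) = V^{-1} x(0): (-2)·(-1) + 1·(-3) = -1; (-5)·(-1) + 3·(-3) = -4; so z(0) = [-1, -4]^T.
x_2(t) = Σ_i (v_i)_2 · z_i(0) · e^{λ_i t} (row 2 of V times the modal terms).
x_2(1.2) = (-5)·(-1)·e^{-5·1.2} + 2·(-4)·e^{-4·1.2} = 5·0.002479 + (-8)·0.008230 = -0.0534.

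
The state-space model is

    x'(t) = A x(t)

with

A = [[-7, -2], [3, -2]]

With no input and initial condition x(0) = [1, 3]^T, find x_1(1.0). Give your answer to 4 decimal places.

-0.0859

det(sI - A) = s^2 - (tr A)s + det A, with tr A = (-7) + (-2) = -9 and det A = (-7)·(-2) - (-2)·3 = 14 - (-6) = 20.
So p(s) = det(sI - A) = s^2 + 9s + 20.
Factor s^2 + 9s + 20: two numbers with sum -9 and product 20 are -4 and -5, so s^2 + 9s + 20 = (s + 4)(s + 5).
Hence p(s) = (s + 4) (s + 5), with roots -5, -4.
The eigenvalues -5, -4 are distinct and real, so A is diagonalisable and x(t) = e^{At} x(0) = V diag(e^{λ_i t}) V^{-1} x(0), where the columns of V are the eigenvectors.
λ = -5: A - (-5)I = [[-2, -2], [3, 3]]. Row 1 gives (-2)·v1 + (-2)·v2 = 0, so take v_1 = [1, -1]^T.
λ = -4: A - (-4)I = [[-3, -2], [3, 2]]. Row 1 gives (-3)·v1 + (-2)·v2 = 0, so take v_2 = [-2, 3]^T.
V = [v_1 v_2] = [[1, -2], [-1, 3]] has det V = 1, so V^{-1} = adj(V)/det V = [[3, 2], [1, 1]].
Modal coordinates z(0) = V^{-1} x(0): 3·1 + 2·3 = 9; 1·1 + 1·3 = 4; so z(0) = [9, 4]^T.
x_1(t) = Σ_i (v_i)_1 · z_i(0) · e^{λ_i t} (row 1 of V times the modal terms).
x_1(1.0) = 1·9·e^{-5·1.0} + (-2)·4·e^{-4·1.0} = 9·0.006738 + (-8)·0.018316 = -0.0859.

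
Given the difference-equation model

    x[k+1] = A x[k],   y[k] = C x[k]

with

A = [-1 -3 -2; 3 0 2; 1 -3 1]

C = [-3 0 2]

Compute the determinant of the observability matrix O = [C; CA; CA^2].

-1434

CA = [[5, 3, 8]]
CA^2 = [[12, -39, 4]]
Observability matrix O = [C; CA; CA^2] = [[-3, 0, 2], [5, 3, 8], [12, -39, 4]]
Expanding along the first row, det(O) = (-3)·(3·4 - 8·(-39)) - 0·(5·4 - 8·12) + 2·(5·(-39) - 3·12) = (-3)·324 - 0·(-76) + 2·(-231) = -1434
Since det(O) ≠ 0, rank(O) = 3 and the system is completely observable.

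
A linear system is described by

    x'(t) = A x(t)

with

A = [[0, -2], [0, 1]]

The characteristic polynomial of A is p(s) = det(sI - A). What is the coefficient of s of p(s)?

For a 2×2 matrix, det(sI - A) = s^2 - (tr A)s + det A.
tr A = 1, det A = 0.
So p(s) = s^2 - s.
The coefficient of s is -1.

-1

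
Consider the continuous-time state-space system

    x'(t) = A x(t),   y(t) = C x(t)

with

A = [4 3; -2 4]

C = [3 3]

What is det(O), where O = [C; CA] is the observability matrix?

CA = [[6, 21]]
Observability matrix O = [C; CA] = [[3, 3], [6, 21]]
det(O) = 3·21 - 3·6 = 63 - 18 = 45
Since det(O) ≠ 0, rank(O) = 2 and the system is completely observable.

45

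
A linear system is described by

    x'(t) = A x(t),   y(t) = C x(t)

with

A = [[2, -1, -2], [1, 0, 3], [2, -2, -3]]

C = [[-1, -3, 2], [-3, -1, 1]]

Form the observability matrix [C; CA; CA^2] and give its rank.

3

CA = [[-1, -3, -13], [-5, 1, 0]]
CA^2 = [[-31, 27, 32], [-9, 5, 13]]
Observability matrix O = [C; CA; CA^2] = [[-1, -3, 2], [-3, -1, 1], [-1, -3, -13], [-5, 1, 0], [-31, 27, 32], [-9, 5, 13]]
Take the 3×3 submatrix of O formed by rows 1, 2, 3: [[-1, -3, 2], [-3, -1, 1], [-1, -3, -13]]. Its determinant is (-1)·((-1)·(-13) - 1·(-3)) - (-3)·((-3)·(-13) - 1·(-1)) + 2·((-3)·(-3) - (-1)·(-1)) = (-1)·16 - (-3)·40 + 2·8 = 120 ≠ 0.
So rank(O) ≥ 3; since O has 3 columns, rank(O) = 3.
rank(O) = 3 = n, so the pair (A, C) is completely observable.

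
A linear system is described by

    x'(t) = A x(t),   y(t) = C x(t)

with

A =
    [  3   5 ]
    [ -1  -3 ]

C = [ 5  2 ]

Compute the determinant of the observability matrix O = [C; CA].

CA = [[13, 19]]
Observability matrix O = [C; CA] = [[5, 2], [13, 19]]
det(O) = 5·19 - 2·13 = 95 - 26 = 69
Since det(O) ≠ 0, rank(O) = 2 and the system is completely observable.

69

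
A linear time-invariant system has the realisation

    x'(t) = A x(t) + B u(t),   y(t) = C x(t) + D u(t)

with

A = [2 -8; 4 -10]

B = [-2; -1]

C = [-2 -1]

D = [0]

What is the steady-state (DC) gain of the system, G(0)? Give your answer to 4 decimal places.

2.5000

G(0) = C(-A)^{-1}B + D = -C A^{-1} B + D.
det A = 12, so A^{-1} = (1/12)·adj(A) = [[-5/6, 2/3], [-1/3, 1/6]]
A^{-1} B = [1, 1/2]^T
C A^{-1} B = -5/2
G(0) = D - C A^{-1} B = 0 - (-5/2) = 5/2 ≈ 2.5000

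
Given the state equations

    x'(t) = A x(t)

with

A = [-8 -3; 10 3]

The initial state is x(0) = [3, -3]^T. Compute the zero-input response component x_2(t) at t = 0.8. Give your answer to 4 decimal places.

det(sI - A) = s^2 - (tr A)s + det A, with tr A = (-8) + 3 = -5 and det A = (-8)·3 - (-3)·10 = -24 - (-30) = 6.
So p(s) = det(sI - A) = s^2 + 5s + 6.
Factor s^2 + 5s + 6: two numbers with sum -5 and product 6 are -2 and -3, so s^2 + 5s + 6 = (s + 2)(s + 3).
Hence p(s) = (s + 2) (s + 3), with roots -3, -2.
The eigenvalues -3, -2 are distinct and real, so A is diagonalisable and x(t) = e^{At} x(0) = V diag(e^{λ_i t}) V^{-1} x(0), where the columns of V are the eigenvectors.
λ = -3: A - (-3)I = [[-5, -3], [10, 6]]. Row 1 gives (-5)·v1 + (-3)·v2 = 0, so take v_1 = [3, -5]^T.
λ = -2: A - (-2)I = [[-6, -3], [10, 5]]. Row 1 gives (-6)·v1 + (-3)·v2 = 0, so take v_2 = [-1, 2]^T.
V = [v_1 v_2] = [[3, -1], [-5, 2]] has det V = 1, so V^{-1} = adj(V)/det V = [[2, 1], [5, 3]].
Modal coordinates z(0) = V^{-1} x(0): 2·3 + 1·(-3) = 3; 5·3 + 3·(-3) = 6; so z(0) = [3, 6]^T.
x_2(t) = Σ_i (v_i)_2 · z_i(0) · e^{λ_i t} (row 2 of V times the modal terms).
x_2(0.8) = (-5)·3·e^{-3·0.8} + 2·6·e^{-2·0.8} = (-15)·0.090718 + 12·0.201897 = 1.0620.

1.0620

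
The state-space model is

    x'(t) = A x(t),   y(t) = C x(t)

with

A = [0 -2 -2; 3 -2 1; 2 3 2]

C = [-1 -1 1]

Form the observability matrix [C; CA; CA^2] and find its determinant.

-396

CA = [[-1, 7, 3]]
CA^2 = [[27, -3, 15]]
Observability matrix O = [C; CA; CA^2] = [[-1, -1, 1], [-1, 7, 3], [27, -3, 15]]
Expanding along the first row, det(O) = (-1)·(7·15 - 3·(-3)) - (-1)·((-1)·15 - 3·27) + 1·((-1)·(-3) - 7·27) = (-1)·114 - (-1)·(-96) + 1·(-186) = -396
Since det(O) ≠ 0, rank(O) = 3 and the system is completely observable.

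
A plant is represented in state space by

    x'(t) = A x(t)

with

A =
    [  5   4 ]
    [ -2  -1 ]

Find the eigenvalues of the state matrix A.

1, 3

det(sI - A) = s^2 - (tr A)s + det A, with tr A = 5 + (-1) = 4 and det A = 5·(-1) - 4·(-2) = -5 - (-8) = 3.
So p(s) = det(sI - A) = s^2 - 4s + 3.
Factor s^2 - 4s + 3: two numbers with sum 4 and product 3 are 3 and 1, so s^2 - 4s + 3 = (s - 3)(s - 1).
Hence p(s) = (s - 3) (s - 1), with roots 1, 3.
At least one eigenvalue has non-negative real part, so the system is not asymptotically stable.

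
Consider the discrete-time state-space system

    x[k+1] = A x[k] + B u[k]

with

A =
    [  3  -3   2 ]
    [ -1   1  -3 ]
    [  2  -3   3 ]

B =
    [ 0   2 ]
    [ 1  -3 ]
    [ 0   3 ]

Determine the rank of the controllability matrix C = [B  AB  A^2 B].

AB = [[-3, 21], [1, -14], [-3, 22]]
A^2B = [[-18, 149], [13, -101], [-18, 150]]
Controllability matrix C = [B  AB  A^2B] = [[0, 2, -3, 21, -18, 149], [1, -3, 1, -14, 13, -101], [0, 3, -3, 22, -18, 150]]
Take the 3×3 submatrix of C formed by columns 1, 2, 3: [[0, 2, -3], [1, -3, 1], [0, 3, -3]]. Its determinant is 0·((-3)·(-3) - 1·3) - 2·(1·(-3) - 1·0) + (-3)·(1·3 - (-3)·0) = 0·6 - 2·(-3) + (-3)·3 = -3 ≠ 0.
So rank(C) ≥ 3; since C has 3 rows, rank(C) = 3.
rank(C) = 3 = n, so the pair (A, B) is completely controllable.

3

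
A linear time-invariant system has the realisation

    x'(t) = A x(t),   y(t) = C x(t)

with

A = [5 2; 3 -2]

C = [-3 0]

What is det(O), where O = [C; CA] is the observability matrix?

18

CA = [[-15, -6]]
Observability matrix O = [C; CA] = [[-3, 0], [-15, -6]]
det(O) = (-3)·(-6) - 0·(-15) = 18 - 0 = 18
Since det(O) ≠ 0, rank(O) = 2 and the system is completely observable.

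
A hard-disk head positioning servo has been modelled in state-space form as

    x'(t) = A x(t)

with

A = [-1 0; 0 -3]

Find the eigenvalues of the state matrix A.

det(sI - A) = s^2 - (tr A)s + det A, with tr A = (-1) + (-3) = -4 and det A = (-1)·(-3) - 0·0 = 3 - 0 = 3.
So p(s) = det(sI - A) = s^2 + 4s + 3.
Factor s^2 + 4s + 3: two numbers with sum -4 and product 3 are -1 and -3, so s^2 + 4s + 3 = (s + 1)(s + 3).
Hence p(s) = (s + 1) (s + 3), with roots -3, -1.
All eigenvalues have negative real part, so the system is asymptotically stable.

-3, -1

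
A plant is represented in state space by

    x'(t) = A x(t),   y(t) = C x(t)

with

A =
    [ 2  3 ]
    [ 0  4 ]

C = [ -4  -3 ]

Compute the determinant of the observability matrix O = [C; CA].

CA = [[-8, -24]]
Observability matrix O = [C; CA] = [[-4, -3], [-8, -24]]
det(O) = (-4)·(-24) - (-3)·(-8) = 96 - 24 = 72
Since det(O) ≠ 0, rank(O) = 2 and the system is completely observable.

72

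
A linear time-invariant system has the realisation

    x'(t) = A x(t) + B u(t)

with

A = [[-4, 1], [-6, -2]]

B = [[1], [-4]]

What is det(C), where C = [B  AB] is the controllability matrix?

-30

AB = [[-8], [2]]
Controllability matrix C = [B  AB] = [[1, -8], [-4, 2]]
det(C) = 1·2 - (-8)·(-4) = 2 - 32 = -30
Since det(C) ≠ 0, rank(C) = 2 and the system is completely controllable.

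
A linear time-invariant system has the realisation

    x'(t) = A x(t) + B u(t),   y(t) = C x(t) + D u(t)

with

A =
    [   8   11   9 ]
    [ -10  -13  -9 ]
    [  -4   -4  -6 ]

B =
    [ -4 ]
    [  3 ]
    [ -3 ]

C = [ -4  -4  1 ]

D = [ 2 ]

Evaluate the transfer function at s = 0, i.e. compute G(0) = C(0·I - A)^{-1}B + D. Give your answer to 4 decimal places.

G(0) = C(-A)^{-1}B + D = -C A^{-1} B + D.
det A = -36, so A^{-1} = (1/-36)·adj(A) = [[-7/6, -5/6, -1/2], [2/3, 1/3, 1/2], [1/3, 1/3, -1/6]]
A^{-1} B = [11/3, -19/6, 1/6]^T
C A^{-1} B = -11/6
G(0) = D - C A^{-1} B = 2 - (-11/6) = 23/6 ≈ 3.8333

3.8333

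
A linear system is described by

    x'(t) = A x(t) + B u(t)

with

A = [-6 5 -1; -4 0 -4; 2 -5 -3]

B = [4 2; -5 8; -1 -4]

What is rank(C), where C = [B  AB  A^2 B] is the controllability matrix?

2

AB = [[-48, 32], [-12, 8], [36, -24]]
A^2B = [[192, -128], [48, -32], [-144, 96]]
Controllability matrix C = [B  AB  A^2B] = [[4, 2, -48, 32, 192, -128], [-5, 8, -12, 8, 48, -32], [-1, -4, 36, -24, -144, 96]]
The rows r1, r2, r3 of C are linearly dependent: 2·r1 + r2 + 3·r3 = 0 (check each entry), so rank(C) ≤ 2.
The 2×2 minor from rows 1, 2, columns 1, 2 is 4·8 - 2·(-5) = 32 - (-10) = 42 ≠ 0, so rank(C) = 2.
rank(C) = 2 < n = 3, so the pair (A, B) is not completely controllable.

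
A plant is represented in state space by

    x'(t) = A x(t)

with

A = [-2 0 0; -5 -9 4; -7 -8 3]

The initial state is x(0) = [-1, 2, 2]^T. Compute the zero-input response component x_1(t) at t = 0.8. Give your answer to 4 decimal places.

det(sI - A) = s^3 - (tr A)s^2 + (M11 + M22 + M33)s - det A, where Mii is the 2×2 principal minor of A obtained by deleting row i and column i.
tr A = (-2) + (-9) + 3 = -8; M11 = (-9)·3 - 4·(-8) = -27 - (-32) = 5; M22 = (-2)·3 - 0·(-7) = -6 - 0 = -6; M33 = (-2)·(-9) - 0·(-5) = 18 - 0 = 18; sum of minors = 17.
det A = (-2)·((-9)·3 - 4·(-8)) - 0·((-5)·3 - 4·(-7)) + 0·((-5)·(-8) - (-9)·(-7)) = (-2)·5 - 0·13 + 0·(-23) = -10.
So p(s) = det(sI - A) = s^3 + 8s^2 + 17s + 10.
Rational-root test: any integer root divides 10. Testing small divisors, s = -1 works: p(-1) = -1 + 8 + (-17) + 10 = 0, so (s + 1) is a factor.
Dividing, p(s) = (s + 1)(s^2 + 7s + 10).
Factor s^2 + 7s + 10: two numbers with sum -7 and product 10 are -2 and -5, so s^2 + 7s + 10 = (s + 2)(s + 5).
Hence p(s) = (s + 1) (s + 2) (s + 5), with roots -5, -2, -1.
The eigenvalues -5, -2, -1 are distinct and real, so A is diagonalisable and x(t) = e^{At} x(0) = V diag(e^{λ_i t}) V^{-1} x(0), where the columns of V are the eigenvectors.
λ = -5: A - (-5)I = [[3, 0, 0], [-5, -4, 4], [-7, -8, 8]]. v must be orthogonal to every row; (row 1) × (row 2) = [0, -12, -12], so take v_1 = [0, 1, 1]^T.
λ = -2: A - (-2)I = [[0, 0, 0], [-5, -7, 4], [-7, -8, 5]]. v must be orthogonal to every row; (row 2) × (row 3) = [-3, -3, -9], so take v_2 = [1, 1, 3]^T.
λ = -1: A - (-1)I = [[-1, 0, 0], [-5, -8, 4], [-7, -8, 4]]. v must be orthogonal to every row; (row 1) × (row 2) = [0, 4, 8], so take v_3 = [0, 1, 2]^T.
V = [v_1 v_2 v_3] = [[0, 1, 0], [1, 1, 1], [1, 3, 2]] has det V = -1, so V^{-1} = adj(V)/det V = [[1, 2, -1], [1, 0, 0], [-2, -1, 1]].
Modal coordinates z(0) = V^{-1} x(0): 1·(-1) + 2·2 + (-1)·2 = 1; 1·(-1) + 0·2 + 0·2 = -1; (-2)·(-1) + (-1)·2 + 1·2 = 2; so z(0) = [1, -1, 2]^T.
x_1(t) = Σ_i (v_i)_1 · z_i(0) · e^{λ_i t} (row 1 of V times the modal terms).
x_1(0.8) = 0·1·e^{-5·0.8} + 1·(-1)·e^{-2·0.8} + 0·2·e^{-1·0.8} = 0·0.018316 + (-1)·0.201897 + 0·0.449329 = -0.2019.

-0.2019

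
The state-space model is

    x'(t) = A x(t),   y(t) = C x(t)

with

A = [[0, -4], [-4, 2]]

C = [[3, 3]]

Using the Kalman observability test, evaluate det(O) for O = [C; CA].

18

CA = [[-12, -6]]
Observability matrix O = [C; CA] = [[3, 3], [-12, -6]]
det(O) = 3·(-6) - 3·(-12) = -18 - (-36) = 18
Since det(O) ≠ 0, rank(O) = 2 and the system is completely observable.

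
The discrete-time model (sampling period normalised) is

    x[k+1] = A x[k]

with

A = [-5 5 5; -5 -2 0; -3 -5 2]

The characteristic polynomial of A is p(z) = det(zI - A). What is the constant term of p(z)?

Expand det(zI - A) for the 3×3 matrix.
p(z) = z^3 + 5z^2 + 36z - 165.
(Check: constant term = det(-A) = (-1)^3 det A = -165; coefficient of z^2 = -tr A = 5.)
The constant term is -165.

-165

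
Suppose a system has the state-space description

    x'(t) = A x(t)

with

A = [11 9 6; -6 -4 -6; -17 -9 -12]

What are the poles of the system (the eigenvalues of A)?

-6, -4, 5

det(sI - A) = s^3 - (tr A)s^2 + (M11 + M22 + M33)s - det A, where Mii is the 2×2 principal minor of A obtained by deleting row i and column i.
tr A = 11 + (-4) + (-12) = -5; M11 = (-4)·(-12) - (-6)·(-9) = 48 - 54 = -6; M22 = 11·(-12) - 6·(-17) = -132 - (-102) = -30; M33 = 11·(-4) - 9·(-6) = -44 - (-54) = 10; sum of minors = -26.
det A = 11·((-4)·(-12) - (-6)·(-9)) - 9·((-6)·(-12) - (-6)·(-17)) + 6·((-6)·(-9) - (-4)·(-17)) = 11·(-6) - 9·(-30) + 6·(-14) = 120.
So p(s) = det(sI - A) = s^3 + 5s^2 - 26s - 120.
Rational-root test: any integer root divides -120. Testing small divisors, s = -4 works: p(-4) = -64 + 80 + 104 + (-120) = 0, so (s + 4) is a factor.
Dividing, p(s) = (s + 4)(s^2 + s - 30).
Factor s^2 + s - 30: two numbers with sum -1 and product -30 are 5 and -6, so s^2 + s - 30 = (s - 5)(s + 6).
Hence p(s) = (s - 5) (s + 4) (s + 6), with roots -6, -4, 5.
At least one eigenvalue has non-negative real part, so the system is not asymptotically stable.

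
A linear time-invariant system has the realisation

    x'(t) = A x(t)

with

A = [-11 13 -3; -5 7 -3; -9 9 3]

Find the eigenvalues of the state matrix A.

det(sI - A) = s^3 - (tr A)s^2 + (M11 + M22 + M33)s - det A, where Mii is the 2×2 principal minor of A obtained by deleting row i and column i.
tr A = (-11) + 7 + 3 = -1; M11 = 7·3 - (-3)·9 = 21 - (-27) = 48; M22 = (-11)·3 - (-3)·(-9) = -33 - 27 = -60; M33 = (-11)·7 - 13·(-5) = -77 - (-65) = -12; sum of minors = -24.
det A = (-11)·(7·3 - (-3)·9) - 13·((-5)·3 - (-3)·(-9)) + (-3)·((-5)·9 - 7·(-9)) = (-11)·48 - 13·(-42) + (-3)·18 = -36.
So p(s) = det(sI - A) = s^3 + s^2 - 24s + 36.
Rational-root test: any integer root divides 36. Testing small divisors, s = 2 works: p(2) = 8 + 4 + (-48) + 36 = 0, so (s - 2) is a factor.
Dividing, p(s) = (s - 2)(s^2 + 3s - 18).
Factor s^2 + 3s - 18: two numbers with sum -3 and product -18 are 3 and -6, so s^2 + 3s - 18 = (s - 3)(s + 6).
Hence p(s) = (s - 3) (s - 2) (s + 6), with roots -6, 2, 3.
At least one eigenvalue has non-negative real part, so the system is not asymptotically stable.

-6, 2, 3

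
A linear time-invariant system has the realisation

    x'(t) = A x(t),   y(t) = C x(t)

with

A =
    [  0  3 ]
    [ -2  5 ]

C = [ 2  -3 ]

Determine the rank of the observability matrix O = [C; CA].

CA = [[6, -9]]
Observability matrix O = [C; CA] = [[2, -3], [6, -9]]
Every row of O is a scalar multiple of row 1 = [2, -3] (multipliers 1, 3), so the rows span a one-dimensional space.
O ≠ 0, hence rank(O) = 1.
rank(O) = 1 < n = 2, so the pair (A, C) is not completely observable.

1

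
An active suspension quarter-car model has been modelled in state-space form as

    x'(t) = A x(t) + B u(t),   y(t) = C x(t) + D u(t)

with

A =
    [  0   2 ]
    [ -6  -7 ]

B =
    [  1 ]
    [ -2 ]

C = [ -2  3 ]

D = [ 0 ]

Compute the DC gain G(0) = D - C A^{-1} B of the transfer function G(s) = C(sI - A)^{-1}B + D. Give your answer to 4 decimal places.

-2.0000

G(0) = C(-A)^{-1}B + D = -C A^{-1} B + D.
det A = 12, so A^{-1} = (1/12)·adj(A) = [[-7/12, -1/6], [1/2, 0]]
A^{-1} B = [-1/4, 1/2]^T
C A^{-1} B = 2
G(0) = D - C A^{-1} B = 0 - (2) = -2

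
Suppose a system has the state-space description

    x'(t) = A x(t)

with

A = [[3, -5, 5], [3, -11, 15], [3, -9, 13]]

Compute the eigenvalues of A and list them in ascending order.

det(sI - A) = s^3 - (tr A)s^2 + (M11 + M22 + M33)s - det A, where Mii is the 2×2 principal minor of A obtained by deleting row i and column i.
tr A = 3 + (-11) + 13 = 5; M11 = (-11)·13 - 15·(-9) = -143 - (-135) = -8; M22 = 3·13 - 5·3 = 39 - 15 = 24; M33 = 3·(-11) - (-5)·3 = -33 - (-15) = -18; sum of minors = -2.
det A = 3·((-11)·13 - 15·(-9)) - (-5)·(3·13 - 15·3) + 5·(3·(-9) - (-11)·3) = 3·(-8) - (-5)·(-6) + 5·6 = -24.
So p(s) = det(sI - A) = s^3 - 5s^2 - 2s + 24.
Rational-root test: any integer root divides 24. Testing small divisors, s = -2 works: p(-2) = -8 + (-20) + 4 + 24 = 0, so (s + 2) is a factor.
Dividing, p(s) = (s + 2)(s^2 - 7s + 12).
Factor s^2 - 7s + 12: two numbers with sum 7 and product 12 are 4 and 3, so s^2 - 7s + 12 = (s - 4)(s - 3).
Hence p(s) = (s - 4) (s - 3) (s + 2), with roots -2, 3, 4.
At least one eigenvalue has non-negative real part, so the system is not asymptotically stable.

-2, 3, 4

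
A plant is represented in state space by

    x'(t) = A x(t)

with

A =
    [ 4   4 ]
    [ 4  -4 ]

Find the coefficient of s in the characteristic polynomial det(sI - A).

0

For a 2×2 matrix, det(sI - A) = s^2 - (tr A)s + det A.
tr A = 0, det A = -32.
So p(s) = s^2 - 32.
The coefficient of s is 0.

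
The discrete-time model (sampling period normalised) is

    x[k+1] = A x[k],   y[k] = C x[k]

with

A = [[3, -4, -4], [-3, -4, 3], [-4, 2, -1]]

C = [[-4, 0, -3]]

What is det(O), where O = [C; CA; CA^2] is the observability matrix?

-3772

CA = [[0, 10, 19]]
CA^2 = [[-106, -2, 11]]
Observability matrix O = [C; CA; CA^2] = [[-4, 0, -3], [0, 10, 19], [-106, -2, 11]]
Expanding along the first row, det(O) = (-4)·(10·11 - 19·(-2)) - 0·(0·11 - 19·(-106)) + (-3)·(0·(-2) - 10·(-106)) = (-4)·148 - 0·2014 + (-3)·1060 = -3772
Since det(O) ≠ 0, rank(O) = 3 and the system is completely observable.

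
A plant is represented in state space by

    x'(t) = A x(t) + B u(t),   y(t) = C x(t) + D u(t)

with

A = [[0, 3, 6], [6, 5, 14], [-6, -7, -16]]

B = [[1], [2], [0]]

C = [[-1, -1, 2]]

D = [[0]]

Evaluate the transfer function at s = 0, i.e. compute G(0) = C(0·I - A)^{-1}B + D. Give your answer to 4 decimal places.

-5.8333

G(0) = C(-A)^{-1}B + D = -C A^{-1} B + D.
det A = -36, so A^{-1} = (1/-36)·adj(A) = [[-1/2, -1/6, -1/3], [-1/3, -1, -1], [1/3, 1/2, 1/2]]
A^{-1} B = [-5/6, -7/3, 4/3]^T
C A^{-1} B = 35/6
G(0) = D - C A^{-1} B = 0 - (35/6) = -35/6 ≈ -5.8333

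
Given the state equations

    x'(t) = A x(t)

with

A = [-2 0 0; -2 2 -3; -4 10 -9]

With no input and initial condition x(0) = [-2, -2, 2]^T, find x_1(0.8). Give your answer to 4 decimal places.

-0.4038

det(sI - A) = s^3 - (tr A)s^2 + (M11 + M22 + M33)s - det A, where Mii is the 2×2 principal minor of A obtained by deleting row i and column i.
tr A = (-2) + 2 + (-9) = -9; M11 = 2·(-9) - (-3)·10 = -18 - (-30) = 12; M22 = (-2)·(-9) - 0·(-4) = 18 - 0 = 18; M33 = (-2)·2 - 0·(-2) = -4 - 0 = -4; sum of minors = 26.
det A = (-2)·(2·(-9) - (-3)·10) - 0·((-2)·(-9) - (-3)·(-4)) + 0·((-2)·10 - 2·(-4)) = (-2)·12 - 0·6 + 0·(-12) = -24.
So p(s) = det(sI - A) = s^3 + 9s^2 + 26s + 24.
Rational-root test: any integer root divides 24. Testing small divisors, s = -2 works: p(-2) = -8 + 36 + (-52) + 24 = 0, so (s + 2) is a factor.
Dividing, p(s) = (s + 2)(s^2 + 7s + 12).
Factor s^2 + 7s + 12: two numbers with sum -7 and product 12 are -3 and -4, so s^2 + 7s + 12 = (s + 3)(s + 4).
Hence p(s) = (s + 2) (s + 3) (s + 4), with roots -4, -3, -2.
The eigenvalues -4, -3, -2 are distinct and real, so A is diagonalisable and x(t) = e^{At} x(0) = V diag(e^{λ_i t}) V^{-1} x(0), where the columns of V are the eigenvectors.
λ = -4: A - (-4)I = [[2, 0, 0], [-2, 6, -3], [-4, 10, -5]]. v must be orthogonal to every row; (row 1) × (row 2) = [0, 6, 12], so take v_1 = [0, 1, 2]^T.
λ = -3: A - (-3)I = [[1, 0, 0], [-2, 5, -3], [-4, 10, -6]]. v must be orthogonal to every row; (row 1) × (row 2) = [0, 3, 5], so take v_2 = [0, 3, 5]^T.
λ = -2: A - (-2)I = [[0, 0, 0], [-2, 4, -3], [-4, 10, -7]]. v must be orthogonal to every row; (row 2) × (row 3) = [2, -2, -4], so take v_3 = [1, -1, -2]^T.
V = [v_1 v_2 v_3] = [[0, 0, 1], [1, 3, -1], [2, 5, -2]] has det V = -1, so V^{-1} = adj(V)/det V = [[1, -5, 3], [0, 2, -1], [1, 0, 0]].
Modal coordinates z(0) = V^{-1} x(0): 1·(-2) + (-5)·(-2) + 3·2 = 14; 0·(-2) + 2·(-2) + (-1)·2 = -6; 1·(-2) + 0·(-2) + 0·2 = -2; so z(0) = [14, -6, -2]^T.
x_1(t) = Σ_i (v_i)_1 · z_i(0) · e^{λ_i t} (row 1 of V times the modal terms).
x_1(0.8) = 0·14·e^{-4·0.8} + 0·(-6)·e^{-3·0.8} + 1·(-2)·e^{-2·0.8} = 0·0.040762 + 0·0.090718 + (-2)·0.201897 = -0.4038.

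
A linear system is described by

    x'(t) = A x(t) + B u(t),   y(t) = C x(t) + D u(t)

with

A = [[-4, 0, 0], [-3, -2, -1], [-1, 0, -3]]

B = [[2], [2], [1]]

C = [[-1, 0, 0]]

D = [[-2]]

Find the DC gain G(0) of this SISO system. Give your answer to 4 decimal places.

G(0) = C(-A)^{-1}B + D = -C A^{-1} B + D.
det A = -24, so A^{-1} = (1/-24)·adj(A) = [[-1/4, 0, 0], [1/3, -1/2, 1/6], [1/12, 0, -1/3]]
A^{-1} B = [-1/2, -1/6, -1/6]^T
C A^{-1} B = 1/2
G(0) = D - C A^{-1} B = -2 - (1/2) = -5/2 ≈ -2.5000

-2.5000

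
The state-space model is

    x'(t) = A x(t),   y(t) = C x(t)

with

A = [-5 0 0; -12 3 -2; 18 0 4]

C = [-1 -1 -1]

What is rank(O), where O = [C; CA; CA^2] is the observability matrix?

CA = [[-1, -3, -2]]
CA^2 = [[5, -9, -2]]
Observability matrix O = [C; CA; CA^2] = [[-1, -1, -1], [-1, -3, -2], [5, -9, -2]]
The columns c1, c2, c3 of O are linearly dependent: -c1 - c2 + 2·c3 = 0 (check each entry), so rank(O) ≤ 2.
The 2×2 minor from rows 1, 2, columns 1, 2 is (-1)·(-3) - (-1)·(-1) = 3 - 1 = 2 ≠ 0, so rank(O) = 2.
rank(O) = 2 < n = 3, so the pair (A, C) is not completely observable.

2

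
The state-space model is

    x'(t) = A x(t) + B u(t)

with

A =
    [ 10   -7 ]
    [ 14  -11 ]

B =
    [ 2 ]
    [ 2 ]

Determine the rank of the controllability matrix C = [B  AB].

AB = [[6], [6]]
Controllability matrix C = [B  AB] = [[2, 6], [2, 6]]
Every column of C is a scalar multiple of column 1 = [2, 2] (multipliers 1, 3), so the columns span a one-dimensional space.
C ≠ 0, hence rank(C) = 1.
rank(C) = 1 < n = 2, so the pair (A, B) is not completely controllable.

1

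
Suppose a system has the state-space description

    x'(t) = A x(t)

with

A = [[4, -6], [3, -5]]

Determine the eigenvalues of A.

det(sI - A) = s^2 - (tr A)s + det A, with tr A = 4 + (-5) = -1 and det A = 4·(-5) - (-6)·3 = -20 - (-18) = -2.
So p(s) = det(sI - A) = s^2 + s - 2.
Factor s^2 + s - 2: two numbers with sum -1 and product -2 are 1 and -2, so s^2 + s - 2 = (s - 1)(s + 2).
Hence p(s) = (s - 1) (s + 2), with roots -2, 1.
At least one eigenvalue has non-negative real part, so the system is not asymptotically stable.

-2, 1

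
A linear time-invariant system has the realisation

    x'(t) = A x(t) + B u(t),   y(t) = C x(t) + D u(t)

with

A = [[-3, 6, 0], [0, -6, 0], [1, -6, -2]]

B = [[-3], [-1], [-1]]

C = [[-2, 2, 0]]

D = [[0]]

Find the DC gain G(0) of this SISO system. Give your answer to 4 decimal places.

2.3333

G(0) = C(-A)^{-1}B + D = -C A^{-1} B + D.
det A = -36, so A^{-1} = (1/-36)·adj(A) = [[-1/3, -1/3, 0], [0, -1/6, 0], [-1/6, 1/3, -1/2]]
A^{-1} B = [4/3, 1/6, 2/3]^T
C A^{-1} B = -7/3
G(0) = D - C A^{-1} B = 0 - (-7/3) = 7/3 ≈ 2.3333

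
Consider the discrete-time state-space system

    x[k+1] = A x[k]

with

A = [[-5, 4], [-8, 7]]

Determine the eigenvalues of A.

det(zI - A) = z^2 - (tr A)z + det A, with tr A = (-5) + 7 = 2 and det A = (-5)·7 - 4·(-8) = -35 - (-32) = -3.
So p(z) = det(zI - A) = z^2 - 2z - 3.
Factor z^2 - 2z - 3: two numbers with sum 2 and product -3 are 3 and -1, so z^2 - 2z - 3 = (z - 3)(z + 1).
Hence p(z) = (z - 3) (z + 1), with roots -1, 3.

-1, 3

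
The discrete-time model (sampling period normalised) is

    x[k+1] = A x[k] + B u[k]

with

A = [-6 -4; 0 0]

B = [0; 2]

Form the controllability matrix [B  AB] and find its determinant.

AB = [[-8], [0]]
Controllability matrix C = [B  AB] = [[0, -8], [2, 0]]
det(C) = 0·0 - (-8)·2 = 0 - (-16) = 16
Since det(C) ≠ 0, rank(C) = 2 and the system is completely controllable.

16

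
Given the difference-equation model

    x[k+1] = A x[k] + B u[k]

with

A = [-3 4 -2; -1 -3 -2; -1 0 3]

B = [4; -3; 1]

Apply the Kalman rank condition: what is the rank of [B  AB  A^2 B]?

3

AB = [[-26], [3], [-1]]
A^2B = [[92], [19], [23]]
Controllability matrix C = [B  AB  A^2B] = [[4, -26, 92], [-3, 3, 19], [1, -1, 23]]
det(C) = 4·(3·23 - 19·(-1)) - (-26)·((-3)·23 - 19·1) + 92·((-3)·(-1) - 3·1) = 4·88 - (-26)·(-88) + 92·0 = -1936 ≠ 0, so rank(C) = 3.
rank(C) = 3 = n, so the pair (A, B) is completely controllable.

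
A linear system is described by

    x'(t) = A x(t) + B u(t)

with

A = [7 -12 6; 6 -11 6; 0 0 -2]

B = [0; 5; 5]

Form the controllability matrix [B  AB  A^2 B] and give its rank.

2

AB = [[-30], [-25], [-10]]
A^2B = [[30], [35], [20]]
Controllability matrix C = [B  AB  A^2B] = [[0, -30, 30], [5, -25, 35], [5, -10, 20]]
The rows r1, r2, r3 of C are linearly dependent: r1 - 2·r2 + 2·r3 = 0 (check each entry), so rank(C) ≤ 2.
The 2×2 minor from rows 1, 2, columns 1, 2 is 0·(-25) - (-30)·5 = 0 - (-150) = 150 ≠ 0, so rank(C) = 2.
rank(C) = 2 < n = 3, so the pair (A, B) is not completely controllable.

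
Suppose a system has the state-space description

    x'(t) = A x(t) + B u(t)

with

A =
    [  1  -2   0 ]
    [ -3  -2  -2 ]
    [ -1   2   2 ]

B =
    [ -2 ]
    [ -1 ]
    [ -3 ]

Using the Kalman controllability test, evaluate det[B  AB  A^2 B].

-1600

AB = [[0], [14], [-6]]
A^2B = [[-28], [-16], [16]]
Controllability matrix C = [B  AB  A^2B] = [[-2, 0, -28], [-1, 14, -16], [-3, -6, 16]]
Expanding along the first row, det(C) = (-2)·(14·16 - (-16)·(-6)) - 0·((-1)·16 - (-16)·(-3)) + (-28)·((-1)·(-6) - 14·(-3)) = (-2)·128 - 0·(-64) + (-28)·48 = -1600
Since det(C) ≠ 0, rank(C) = 3 and the system is completely controllable.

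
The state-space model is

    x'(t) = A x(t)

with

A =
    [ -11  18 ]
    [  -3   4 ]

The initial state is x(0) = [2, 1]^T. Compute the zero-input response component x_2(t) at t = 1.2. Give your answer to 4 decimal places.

det(sI - A) = s^2 - (tr A)s + det A, with tr A = (-11) + 4 = -7 and det A = (-11)·4 - 18·(-3) = -44 - (-54) = 10.
So p(s) = det(sI - A) = s^2 + 7s + 10.
Factor s^2 + 7s + 10: two numbers with sum -7 and product 10 are -2 and -5, so s^2 + 7s + 10 = (s + 2)(s + 5).
Hence p(s) = (s + 2) (s + 5), with roots -5, -2.
The eigenvalues -5, -2 are distinct and real, so A is diagonalisable and x(t) = e^{At} x(0) = V diag(e^{λ_i t}) V^{-1} x(0), where the columns of V are the eigenvectors.
λ = -5: A - (-5)I = [[-6, 18], [-3, 9]]. Row 1 gives (-6)·v1 + 18·v2 = 0, so take v_1 = [3, 1]^T.
λ = -2: A - (-2)I = [[-9, 18], [-3, 6]]. Row 1 gives (-9)·v1 + 18·v2 = 0, so take v_2 = [2, 1]^T.
V = [v_1 v_2] = [[3, 2], [1, 1]] has det V = 1, so V^{-1} = adj(V)/det V = [[1, -2], [-1, 3]].
Modal coordinates z(0) = V^{-1} x(0): 1·2 + (-2)·1 = 0; (-1)·2 + 3·1 = 1; so z(0) = [0, 1]^T.
x_2(t) = Σ_i (v_i)_2 · z_i(0) · e^{λ_i t} (row 2 of V times the modal terms).
x_2(1.2) = 1·0·e^{-5·1.2} + 1·1·e^{-2·1.2} = 0·0.002479 + 1·0.090718 = 0.0907.

0.0907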